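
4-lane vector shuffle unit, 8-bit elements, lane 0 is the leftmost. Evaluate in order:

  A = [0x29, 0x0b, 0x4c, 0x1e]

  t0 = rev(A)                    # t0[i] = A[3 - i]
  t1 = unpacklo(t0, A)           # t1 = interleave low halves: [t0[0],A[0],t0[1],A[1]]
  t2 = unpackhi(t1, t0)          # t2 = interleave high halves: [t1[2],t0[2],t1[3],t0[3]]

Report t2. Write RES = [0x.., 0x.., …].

→ t0 |1e|4c|0b|29|
→ t1 |1e|29|4c|0b|
→ t2 |4c|0b|0b|29|

RES = [0x4c, 0x0b, 0x0b, 0x29]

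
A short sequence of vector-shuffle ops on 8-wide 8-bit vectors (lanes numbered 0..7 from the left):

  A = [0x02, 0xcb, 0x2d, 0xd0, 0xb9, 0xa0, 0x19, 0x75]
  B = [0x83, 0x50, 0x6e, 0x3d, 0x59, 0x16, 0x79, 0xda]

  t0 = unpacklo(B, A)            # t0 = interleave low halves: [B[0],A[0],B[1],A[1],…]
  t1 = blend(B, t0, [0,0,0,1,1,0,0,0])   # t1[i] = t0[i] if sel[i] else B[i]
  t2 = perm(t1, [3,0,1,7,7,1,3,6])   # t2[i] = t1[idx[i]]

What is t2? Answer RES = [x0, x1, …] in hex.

  t0: 83 02 50 cb 6e 2d 3d d0
  t1: 83 50 6e cb 6e 16 79 da
  t2: cb 83 50 da da 50 cb 79

RES = [ 0xcb  0x83  0x50  0xda  0xda  0x50  0xcb  0x79 ]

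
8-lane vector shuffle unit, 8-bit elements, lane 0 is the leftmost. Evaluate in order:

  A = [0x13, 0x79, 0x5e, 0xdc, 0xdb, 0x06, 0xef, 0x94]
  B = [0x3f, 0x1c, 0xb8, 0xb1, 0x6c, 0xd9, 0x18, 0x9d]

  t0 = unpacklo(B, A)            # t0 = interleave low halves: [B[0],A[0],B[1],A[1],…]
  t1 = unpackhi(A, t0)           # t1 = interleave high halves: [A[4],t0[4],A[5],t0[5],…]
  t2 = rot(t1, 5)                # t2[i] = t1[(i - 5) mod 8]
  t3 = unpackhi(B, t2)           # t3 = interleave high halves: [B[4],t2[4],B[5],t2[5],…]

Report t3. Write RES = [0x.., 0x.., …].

→ t0 |3f|13|1c|79|b8|5e|b1|dc|
→ t1 |db|b8|06|5e|ef|b1|94|dc|
→ t2 |5e|ef|b1|94|dc|db|b8|06|
→ t3 |6c|dc|d9|db|18|b8|9d|06|

RES = [0x6c, 0xdc, 0xd9, 0xdb, 0x18, 0xb8, 0x9d, 0x06]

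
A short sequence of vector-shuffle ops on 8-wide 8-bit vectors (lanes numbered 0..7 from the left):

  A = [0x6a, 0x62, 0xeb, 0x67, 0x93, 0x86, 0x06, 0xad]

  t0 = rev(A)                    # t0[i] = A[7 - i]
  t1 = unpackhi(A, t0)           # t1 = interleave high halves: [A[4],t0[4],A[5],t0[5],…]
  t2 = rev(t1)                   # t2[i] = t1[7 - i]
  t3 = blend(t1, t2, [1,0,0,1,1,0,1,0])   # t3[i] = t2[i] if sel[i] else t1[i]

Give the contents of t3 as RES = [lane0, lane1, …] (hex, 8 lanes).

t0 = [0xad, 0x06, 0x86, 0x93, 0x67, 0xeb, 0x62, 0x6a]
t1 = [0x93, 0x67, 0x86, 0xeb, 0x06, 0x62, 0xad, 0x6a]
t2 = [0x6a, 0xad, 0x62, 0x06, 0xeb, 0x86, 0x67, 0x93]
t3 = [0x6a, 0x67, 0x86, 0x06, 0xeb, 0x62, 0x67, 0x6a]

RES = [ 0x6a  0x67  0x86  0x06  0xeb  0x62  0x67  0x6a ]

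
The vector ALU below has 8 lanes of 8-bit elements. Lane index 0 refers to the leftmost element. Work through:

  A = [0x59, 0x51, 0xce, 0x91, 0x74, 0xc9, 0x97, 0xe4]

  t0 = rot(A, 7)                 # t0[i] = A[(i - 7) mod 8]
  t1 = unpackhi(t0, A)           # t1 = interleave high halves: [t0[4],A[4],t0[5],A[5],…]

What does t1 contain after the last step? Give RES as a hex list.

t0 = [0x51, 0xce, 0x91, 0x74, 0xc9, 0x97, 0xe4, 0x59]
t1 = [0xc9, 0x74, 0x97, 0xc9, 0xe4, 0x97, 0x59, 0xe4]

RES = [0xc9, 0x74, 0x97, 0xc9, 0xe4, 0x97, 0x59, 0xe4]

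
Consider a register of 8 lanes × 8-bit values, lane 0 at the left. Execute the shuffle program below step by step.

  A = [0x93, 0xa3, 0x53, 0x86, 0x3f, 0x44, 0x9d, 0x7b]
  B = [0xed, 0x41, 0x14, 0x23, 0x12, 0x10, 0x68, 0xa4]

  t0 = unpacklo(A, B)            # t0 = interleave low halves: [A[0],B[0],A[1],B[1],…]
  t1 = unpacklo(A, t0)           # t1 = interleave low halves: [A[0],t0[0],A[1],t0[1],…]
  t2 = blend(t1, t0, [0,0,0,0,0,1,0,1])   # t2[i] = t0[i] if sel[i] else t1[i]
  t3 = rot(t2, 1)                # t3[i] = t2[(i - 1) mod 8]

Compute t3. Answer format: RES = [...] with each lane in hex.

RES = [ 0x23  0x93  0x93  0xa3  0xed  0x53  0x14  0x86 ]

→ t0 |93|ed|a3|41|53|14|86|23|
→ t1 |93|93|a3|ed|53|a3|86|41|
→ t2 |93|93|a3|ed|53|14|86|23|
→ t3 |23|93|93|a3|ed|53|14|86|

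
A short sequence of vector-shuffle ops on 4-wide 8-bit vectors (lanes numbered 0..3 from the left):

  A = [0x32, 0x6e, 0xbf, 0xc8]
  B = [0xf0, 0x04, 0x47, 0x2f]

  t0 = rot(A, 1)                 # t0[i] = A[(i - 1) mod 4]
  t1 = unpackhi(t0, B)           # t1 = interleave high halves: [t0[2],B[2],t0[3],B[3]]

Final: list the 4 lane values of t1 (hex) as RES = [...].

RES = [0x6e, 0x47, 0xbf, 0x2f]

  t0: c8 32 6e bf
  t1: 6e 47 bf 2f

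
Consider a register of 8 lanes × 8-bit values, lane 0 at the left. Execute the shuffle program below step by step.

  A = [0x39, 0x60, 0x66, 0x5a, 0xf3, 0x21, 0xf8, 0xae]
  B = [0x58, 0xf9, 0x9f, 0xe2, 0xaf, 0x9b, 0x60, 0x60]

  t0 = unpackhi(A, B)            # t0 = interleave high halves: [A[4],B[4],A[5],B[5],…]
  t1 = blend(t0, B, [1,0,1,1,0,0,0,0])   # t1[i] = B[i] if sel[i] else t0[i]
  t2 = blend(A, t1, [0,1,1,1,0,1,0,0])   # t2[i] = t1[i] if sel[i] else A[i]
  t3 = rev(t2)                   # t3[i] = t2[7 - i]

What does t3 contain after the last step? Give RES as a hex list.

→ t0 |f3|af|21|9b|f8|60|ae|60|
→ t1 |58|af|9f|e2|f8|60|ae|60|
→ t2 |39|af|9f|e2|f3|60|f8|ae|
→ t3 |ae|f8|60|f3|e2|9f|af|39|

RES = [ 0xae  0xf8  0x60  0xf3  0xe2  0x9f  0xaf  0x39 ]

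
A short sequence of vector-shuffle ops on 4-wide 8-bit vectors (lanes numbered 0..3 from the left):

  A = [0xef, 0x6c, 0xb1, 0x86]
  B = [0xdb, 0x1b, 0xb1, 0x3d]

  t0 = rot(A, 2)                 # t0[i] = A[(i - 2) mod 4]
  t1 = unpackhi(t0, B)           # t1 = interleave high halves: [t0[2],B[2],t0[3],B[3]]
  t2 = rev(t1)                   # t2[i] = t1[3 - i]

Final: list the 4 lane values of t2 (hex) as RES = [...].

RES = [0x3d, 0x6c, 0xb1, 0xef]

  t0: b1 86 ef 6c
  t1: ef b1 6c 3d
  t2: 3d 6c b1 ef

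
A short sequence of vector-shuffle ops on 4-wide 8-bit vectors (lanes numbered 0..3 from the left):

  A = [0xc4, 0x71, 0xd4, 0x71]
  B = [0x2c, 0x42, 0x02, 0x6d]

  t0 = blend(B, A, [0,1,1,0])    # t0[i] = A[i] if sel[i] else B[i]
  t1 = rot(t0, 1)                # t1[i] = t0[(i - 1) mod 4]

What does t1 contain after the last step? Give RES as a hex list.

RES = [ 0x6d  0x2c  0x71  0xd4 ]

t0 = [0x2c, 0x71, 0xd4, 0x6d]
t1 = [0x6d, 0x2c, 0x71, 0xd4]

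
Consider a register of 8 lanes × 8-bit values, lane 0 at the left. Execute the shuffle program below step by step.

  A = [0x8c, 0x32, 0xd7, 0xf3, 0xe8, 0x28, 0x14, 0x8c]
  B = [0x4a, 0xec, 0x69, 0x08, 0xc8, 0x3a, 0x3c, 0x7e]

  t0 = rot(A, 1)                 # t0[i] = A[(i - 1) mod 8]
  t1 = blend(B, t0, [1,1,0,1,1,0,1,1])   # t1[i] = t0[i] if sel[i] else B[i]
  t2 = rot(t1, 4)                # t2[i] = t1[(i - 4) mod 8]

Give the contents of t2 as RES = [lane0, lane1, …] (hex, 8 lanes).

RES = [ 0xf3  0x3a  0x28  0x14  0x8c  0x8c  0x69  0xd7 ]

  t0: 8c 8c 32 d7 f3 e8 28 14
  t1: 8c 8c 69 d7 f3 3a 28 14
  t2: f3 3a 28 14 8c 8c 69 d7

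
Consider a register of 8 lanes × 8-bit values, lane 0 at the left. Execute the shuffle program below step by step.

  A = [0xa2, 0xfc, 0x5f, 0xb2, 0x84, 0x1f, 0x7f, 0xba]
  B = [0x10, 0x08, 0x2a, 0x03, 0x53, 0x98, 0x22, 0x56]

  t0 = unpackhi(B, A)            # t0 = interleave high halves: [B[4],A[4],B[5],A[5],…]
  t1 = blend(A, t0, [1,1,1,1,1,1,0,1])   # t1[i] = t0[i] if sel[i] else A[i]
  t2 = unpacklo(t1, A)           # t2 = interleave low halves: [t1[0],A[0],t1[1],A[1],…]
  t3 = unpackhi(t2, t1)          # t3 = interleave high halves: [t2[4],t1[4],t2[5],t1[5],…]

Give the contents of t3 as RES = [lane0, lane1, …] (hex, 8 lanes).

→ t0 |53|84|98|1f|22|7f|56|ba|
→ t1 |53|84|98|1f|22|7f|7f|ba|
→ t2 |53|a2|84|fc|98|5f|1f|b2|
→ t3 |98|22|5f|7f|1f|7f|b2|ba|

RES = [0x98, 0x22, 0x5f, 0x7f, 0x1f, 0x7f, 0xb2, 0xba]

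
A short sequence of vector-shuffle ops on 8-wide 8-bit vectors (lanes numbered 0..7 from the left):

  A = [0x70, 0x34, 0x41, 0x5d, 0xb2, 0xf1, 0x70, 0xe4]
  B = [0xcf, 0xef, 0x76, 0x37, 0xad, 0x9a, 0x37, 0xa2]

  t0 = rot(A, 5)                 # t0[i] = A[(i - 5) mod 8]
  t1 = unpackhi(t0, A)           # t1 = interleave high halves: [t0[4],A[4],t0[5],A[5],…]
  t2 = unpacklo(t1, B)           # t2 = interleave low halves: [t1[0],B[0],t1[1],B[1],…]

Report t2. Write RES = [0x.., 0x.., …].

  t0: 5d b2 f1 70 e4 70 34 41
  t1: e4 b2 70 f1 34 70 41 e4
  t2: e4 cf b2 ef 70 76 f1 37

RES = [0xe4, 0xcf, 0xb2, 0xef, 0x70, 0x76, 0xf1, 0x37]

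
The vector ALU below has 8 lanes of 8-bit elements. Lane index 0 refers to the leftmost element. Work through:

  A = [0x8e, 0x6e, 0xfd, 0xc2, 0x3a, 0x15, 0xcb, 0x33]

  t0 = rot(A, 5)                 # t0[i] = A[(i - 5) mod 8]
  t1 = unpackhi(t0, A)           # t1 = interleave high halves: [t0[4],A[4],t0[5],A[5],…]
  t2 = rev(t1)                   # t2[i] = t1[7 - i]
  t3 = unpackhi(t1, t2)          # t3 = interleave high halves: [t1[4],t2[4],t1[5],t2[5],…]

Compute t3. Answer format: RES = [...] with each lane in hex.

RES = [ 0x6e  0x15  0xcb  0x8e  0xfd  0x3a  0x33  0x33 ]

t0 = [0xc2, 0x3a, 0x15, 0xcb, 0x33, 0x8e, 0x6e, 0xfd]
t1 = [0x33, 0x3a, 0x8e, 0x15, 0x6e, 0xcb, 0xfd, 0x33]
t2 = [0x33, 0xfd, 0xcb, 0x6e, 0x15, 0x8e, 0x3a, 0x33]
t3 = [0x6e, 0x15, 0xcb, 0x8e, 0xfd, 0x3a, 0x33, 0x33]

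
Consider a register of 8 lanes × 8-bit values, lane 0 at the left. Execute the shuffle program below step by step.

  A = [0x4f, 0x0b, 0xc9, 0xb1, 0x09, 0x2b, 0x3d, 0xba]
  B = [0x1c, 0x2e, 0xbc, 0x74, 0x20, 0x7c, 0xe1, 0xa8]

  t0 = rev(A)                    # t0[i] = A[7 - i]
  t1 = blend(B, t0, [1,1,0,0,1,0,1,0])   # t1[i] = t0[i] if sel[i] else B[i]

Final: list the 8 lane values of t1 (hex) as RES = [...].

RES = [0xba, 0x3d, 0xbc, 0x74, 0xb1, 0x7c, 0x0b, 0xa8]

  t0: ba 3d 2b 09 b1 c9 0b 4f
  t1: ba 3d bc 74 b1 7c 0b a8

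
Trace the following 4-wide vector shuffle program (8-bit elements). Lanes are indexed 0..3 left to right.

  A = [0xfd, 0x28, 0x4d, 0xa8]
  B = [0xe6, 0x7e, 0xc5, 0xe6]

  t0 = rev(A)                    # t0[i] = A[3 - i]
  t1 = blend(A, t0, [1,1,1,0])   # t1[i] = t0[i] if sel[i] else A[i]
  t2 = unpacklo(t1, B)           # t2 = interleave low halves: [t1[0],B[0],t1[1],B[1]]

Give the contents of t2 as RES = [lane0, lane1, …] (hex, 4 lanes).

RES = [ 0xa8  0xe6  0x4d  0x7e ]

→ t0 |a8|4d|28|fd|
→ t1 |a8|4d|28|a8|
→ t2 |a8|e6|4d|7e|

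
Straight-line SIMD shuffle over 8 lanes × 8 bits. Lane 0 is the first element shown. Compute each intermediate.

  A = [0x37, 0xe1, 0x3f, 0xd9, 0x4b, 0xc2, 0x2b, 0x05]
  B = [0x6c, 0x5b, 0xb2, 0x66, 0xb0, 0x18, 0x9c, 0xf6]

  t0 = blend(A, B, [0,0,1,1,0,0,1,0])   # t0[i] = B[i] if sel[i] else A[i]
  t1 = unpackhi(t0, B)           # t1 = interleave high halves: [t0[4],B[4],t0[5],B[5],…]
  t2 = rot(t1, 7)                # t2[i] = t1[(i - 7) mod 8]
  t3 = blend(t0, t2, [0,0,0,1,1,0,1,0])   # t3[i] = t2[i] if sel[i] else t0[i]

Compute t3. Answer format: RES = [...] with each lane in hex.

RES = [0x37, 0xe1, 0xb2, 0x9c, 0x9c, 0xc2, 0xf6, 0x05]

t0 = [0x37, 0xe1, 0xb2, 0x66, 0x4b, 0xc2, 0x9c, 0x05]
t1 = [0x4b, 0xb0, 0xc2, 0x18, 0x9c, 0x9c, 0x05, 0xf6]
t2 = [0xb0, 0xc2, 0x18, 0x9c, 0x9c, 0x05, 0xf6, 0x4b]
t3 = [0x37, 0xe1, 0xb2, 0x9c, 0x9c, 0xc2, 0xf6, 0x05]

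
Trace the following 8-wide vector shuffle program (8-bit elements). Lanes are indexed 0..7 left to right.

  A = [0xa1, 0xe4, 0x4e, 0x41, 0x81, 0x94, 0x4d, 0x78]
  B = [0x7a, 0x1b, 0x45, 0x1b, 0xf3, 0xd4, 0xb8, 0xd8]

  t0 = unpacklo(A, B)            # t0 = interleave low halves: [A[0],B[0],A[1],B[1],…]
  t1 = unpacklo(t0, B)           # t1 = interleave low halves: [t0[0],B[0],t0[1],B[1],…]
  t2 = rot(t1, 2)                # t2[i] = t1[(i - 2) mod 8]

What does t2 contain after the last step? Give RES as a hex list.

t0 = [0xa1, 0x7a, 0xe4, 0x1b, 0x4e, 0x45, 0x41, 0x1b]
t1 = [0xa1, 0x7a, 0x7a, 0x1b, 0xe4, 0x45, 0x1b, 0x1b]
t2 = [0x1b, 0x1b, 0xa1, 0x7a, 0x7a, 0x1b, 0xe4, 0x45]

RES = [0x1b, 0x1b, 0xa1, 0x7a, 0x7a, 0x1b, 0xe4, 0x45]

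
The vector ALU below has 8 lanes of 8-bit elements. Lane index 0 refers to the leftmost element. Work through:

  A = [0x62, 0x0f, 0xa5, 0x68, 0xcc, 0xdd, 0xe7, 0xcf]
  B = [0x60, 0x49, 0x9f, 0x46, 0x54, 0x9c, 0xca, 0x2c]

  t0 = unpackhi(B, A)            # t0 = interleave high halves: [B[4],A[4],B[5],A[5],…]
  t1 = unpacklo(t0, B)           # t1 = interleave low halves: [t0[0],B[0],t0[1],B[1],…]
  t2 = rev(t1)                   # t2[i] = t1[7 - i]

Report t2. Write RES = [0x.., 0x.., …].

→ t0 |54|cc|9c|dd|ca|e7|2c|cf|
→ t1 |54|60|cc|49|9c|9f|dd|46|
→ t2 |46|dd|9f|9c|49|cc|60|54|

RES = [ 0x46  0xdd  0x9f  0x9c  0x49  0xcc  0x60  0x54 ]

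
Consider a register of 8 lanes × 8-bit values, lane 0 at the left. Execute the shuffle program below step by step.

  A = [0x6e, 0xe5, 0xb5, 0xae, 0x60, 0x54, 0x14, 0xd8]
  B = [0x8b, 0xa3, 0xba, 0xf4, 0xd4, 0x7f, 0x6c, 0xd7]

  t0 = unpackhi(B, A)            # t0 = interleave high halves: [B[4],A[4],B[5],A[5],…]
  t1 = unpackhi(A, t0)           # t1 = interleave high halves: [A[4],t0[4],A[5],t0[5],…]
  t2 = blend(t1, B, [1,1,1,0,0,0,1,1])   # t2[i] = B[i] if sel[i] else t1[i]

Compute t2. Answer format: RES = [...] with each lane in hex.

  t0: d4 60 7f 54 6c 14 d7 d8
  t1: 60 6c 54 14 14 d7 d8 d8
  t2: 8b a3 ba 14 14 d7 6c d7

RES = [ 0x8b  0xa3  0xba  0x14  0x14  0xd7  0x6c  0xd7 ]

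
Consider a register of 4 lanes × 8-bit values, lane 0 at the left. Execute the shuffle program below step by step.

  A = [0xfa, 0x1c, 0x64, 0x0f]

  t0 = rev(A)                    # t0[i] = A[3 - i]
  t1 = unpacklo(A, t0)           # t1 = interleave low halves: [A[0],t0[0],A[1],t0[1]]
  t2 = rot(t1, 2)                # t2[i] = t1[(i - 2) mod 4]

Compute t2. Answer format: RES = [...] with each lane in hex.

RES = [ 0x1c  0x64  0xfa  0x0f ]

→ t0 |0f|64|1c|fa|
→ t1 |fa|0f|1c|64|
→ t2 |1c|64|fa|0f|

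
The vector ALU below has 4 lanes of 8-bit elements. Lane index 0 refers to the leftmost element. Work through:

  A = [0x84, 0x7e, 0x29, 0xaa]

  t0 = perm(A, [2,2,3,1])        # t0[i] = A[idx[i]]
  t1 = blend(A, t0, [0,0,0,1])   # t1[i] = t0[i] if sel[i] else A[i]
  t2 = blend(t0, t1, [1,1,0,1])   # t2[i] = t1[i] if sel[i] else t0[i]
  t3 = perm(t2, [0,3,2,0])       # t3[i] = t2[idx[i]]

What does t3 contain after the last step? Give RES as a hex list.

RES = [0x84, 0x7e, 0xaa, 0x84]

t0 = [0x29, 0x29, 0xaa, 0x7e]
t1 = [0x84, 0x7e, 0x29, 0x7e]
t2 = [0x84, 0x7e, 0xaa, 0x7e]
t3 = [0x84, 0x7e, 0xaa, 0x84]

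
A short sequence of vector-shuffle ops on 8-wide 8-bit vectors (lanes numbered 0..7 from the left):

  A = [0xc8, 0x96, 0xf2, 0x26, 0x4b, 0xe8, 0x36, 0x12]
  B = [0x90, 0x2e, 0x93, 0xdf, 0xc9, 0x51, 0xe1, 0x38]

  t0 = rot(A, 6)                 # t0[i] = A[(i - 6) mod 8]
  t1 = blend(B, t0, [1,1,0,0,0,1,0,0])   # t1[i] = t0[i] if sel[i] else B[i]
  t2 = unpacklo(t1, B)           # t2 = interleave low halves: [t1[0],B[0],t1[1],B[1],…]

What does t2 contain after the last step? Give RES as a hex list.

RES = [0xf2, 0x90, 0x26, 0x2e, 0x93, 0x93, 0xdf, 0xdf]

  t0: f2 26 4b e8 36 12 c8 96
  t1: f2 26 93 df c9 12 e1 38
  t2: f2 90 26 2e 93 93 df df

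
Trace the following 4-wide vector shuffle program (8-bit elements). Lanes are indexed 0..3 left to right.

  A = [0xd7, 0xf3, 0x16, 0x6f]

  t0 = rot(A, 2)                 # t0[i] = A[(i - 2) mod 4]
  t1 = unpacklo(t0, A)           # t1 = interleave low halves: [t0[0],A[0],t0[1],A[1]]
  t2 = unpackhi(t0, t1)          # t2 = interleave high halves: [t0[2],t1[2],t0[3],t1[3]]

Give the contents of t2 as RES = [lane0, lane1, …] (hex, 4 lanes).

t0 = [0x16, 0x6f, 0xd7, 0xf3]
t1 = [0x16, 0xd7, 0x6f, 0xf3]
t2 = [0xd7, 0x6f, 0xf3, 0xf3]

RES = [ 0xd7  0x6f  0xf3  0xf3 ]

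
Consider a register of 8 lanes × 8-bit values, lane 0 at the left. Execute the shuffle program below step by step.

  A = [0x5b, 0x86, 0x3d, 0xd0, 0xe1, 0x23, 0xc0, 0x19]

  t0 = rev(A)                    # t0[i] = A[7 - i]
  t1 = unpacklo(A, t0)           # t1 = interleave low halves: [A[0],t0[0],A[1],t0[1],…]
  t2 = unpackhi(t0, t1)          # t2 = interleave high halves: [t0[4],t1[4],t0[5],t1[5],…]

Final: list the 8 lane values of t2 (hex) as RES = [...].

RES = [0xd0, 0x3d, 0x3d, 0x23, 0x86, 0xd0, 0x5b, 0xe1]

→ t0 |19|c0|23|e1|d0|3d|86|5b|
→ t1 |5b|19|86|c0|3d|23|d0|e1|
→ t2 |d0|3d|3d|23|86|d0|5b|e1|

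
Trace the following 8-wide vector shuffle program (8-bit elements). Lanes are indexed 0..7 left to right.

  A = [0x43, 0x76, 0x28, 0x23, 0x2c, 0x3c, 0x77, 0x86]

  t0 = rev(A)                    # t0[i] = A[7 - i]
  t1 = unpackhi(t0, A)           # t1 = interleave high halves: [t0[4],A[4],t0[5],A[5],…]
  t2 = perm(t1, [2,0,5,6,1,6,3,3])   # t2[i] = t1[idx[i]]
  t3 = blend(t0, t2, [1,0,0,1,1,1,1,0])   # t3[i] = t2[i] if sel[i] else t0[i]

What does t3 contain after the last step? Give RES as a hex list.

→ t0 |86|77|3c|2c|23|28|76|43|
→ t1 |23|2c|28|3c|76|77|43|86|
→ t2 |28|23|77|43|2c|43|3c|3c|
→ t3 |28|77|3c|43|2c|43|3c|43|

RES = [0x28, 0x77, 0x3c, 0x43, 0x2c, 0x43, 0x3c, 0x43]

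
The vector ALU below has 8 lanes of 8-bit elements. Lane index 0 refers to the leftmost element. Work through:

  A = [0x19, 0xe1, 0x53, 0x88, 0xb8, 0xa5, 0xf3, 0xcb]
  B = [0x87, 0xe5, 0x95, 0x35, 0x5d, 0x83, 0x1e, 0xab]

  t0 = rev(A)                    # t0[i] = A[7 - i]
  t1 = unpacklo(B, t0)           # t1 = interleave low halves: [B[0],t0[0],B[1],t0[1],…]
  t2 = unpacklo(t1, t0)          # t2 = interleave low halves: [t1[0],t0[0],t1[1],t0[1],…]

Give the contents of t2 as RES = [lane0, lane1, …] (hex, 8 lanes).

RES = [ 0x87  0xcb  0xcb  0xf3  0xe5  0xa5  0xf3  0xb8 ]

→ t0 |cb|f3|a5|b8|88|53|e1|19|
→ t1 |87|cb|e5|f3|95|a5|35|b8|
→ t2 |87|cb|cb|f3|e5|a5|f3|b8|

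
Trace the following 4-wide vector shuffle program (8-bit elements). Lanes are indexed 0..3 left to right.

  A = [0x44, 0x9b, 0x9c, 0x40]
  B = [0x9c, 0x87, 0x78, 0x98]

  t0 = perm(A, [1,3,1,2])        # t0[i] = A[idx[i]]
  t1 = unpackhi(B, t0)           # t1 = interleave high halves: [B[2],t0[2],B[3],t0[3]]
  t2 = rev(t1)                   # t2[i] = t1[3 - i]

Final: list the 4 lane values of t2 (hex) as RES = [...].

t0 = [0x9b, 0x40, 0x9b, 0x9c]
t1 = [0x78, 0x9b, 0x98, 0x9c]
t2 = [0x9c, 0x98, 0x9b, 0x78]

RES = [ 0x9c  0x98  0x9b  0x78 ]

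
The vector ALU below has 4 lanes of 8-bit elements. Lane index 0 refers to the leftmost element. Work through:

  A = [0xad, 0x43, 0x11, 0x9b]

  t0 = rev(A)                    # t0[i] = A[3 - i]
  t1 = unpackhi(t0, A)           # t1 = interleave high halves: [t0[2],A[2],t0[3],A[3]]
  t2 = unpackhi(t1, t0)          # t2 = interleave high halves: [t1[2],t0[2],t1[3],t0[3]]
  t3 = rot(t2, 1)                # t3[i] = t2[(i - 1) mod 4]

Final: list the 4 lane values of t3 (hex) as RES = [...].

  t0: 9b 11 43 ad
  t1: 43 11 ad 9b
  t2: ad 43 9b ad
  t3: ad ad 43 9b

RES = [0xad, 0xad, 0x43, 0x9b]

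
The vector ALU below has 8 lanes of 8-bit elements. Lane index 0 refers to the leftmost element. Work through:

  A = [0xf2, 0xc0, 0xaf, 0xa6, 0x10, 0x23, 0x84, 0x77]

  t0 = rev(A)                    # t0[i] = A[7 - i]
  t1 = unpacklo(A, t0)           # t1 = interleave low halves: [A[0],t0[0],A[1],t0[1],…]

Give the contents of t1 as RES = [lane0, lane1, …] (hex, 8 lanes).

RES = [ 0xf2  0x77  0xc0  0x84  0xaf  0x23  0xa6  0x10 ]

→ t0 |77|84|23|10|a6|af|c0|f2|
→ t1 |f2|77|c0|84|af|23|a6|10|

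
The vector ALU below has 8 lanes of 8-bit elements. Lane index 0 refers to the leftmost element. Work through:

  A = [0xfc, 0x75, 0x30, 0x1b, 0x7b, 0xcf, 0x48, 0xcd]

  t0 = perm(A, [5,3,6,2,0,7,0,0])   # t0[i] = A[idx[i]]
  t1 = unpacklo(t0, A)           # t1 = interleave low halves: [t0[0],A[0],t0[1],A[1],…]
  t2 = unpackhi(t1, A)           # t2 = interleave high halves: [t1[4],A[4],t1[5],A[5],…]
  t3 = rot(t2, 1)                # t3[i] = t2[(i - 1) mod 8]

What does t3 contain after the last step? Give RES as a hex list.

RES = [ 0xcd  0x48  0x7b  0x30  0xcf  0x30  0x48  0x1b ]

  t0: cf 1b 48 30 fc cd fc fc
  t1: cf fc 1b 75 48 30 30 1b
  t2: 48 7b 30 cf 30 48 1b cd
  t3: cd 48 7b 30 cf 30 48 1b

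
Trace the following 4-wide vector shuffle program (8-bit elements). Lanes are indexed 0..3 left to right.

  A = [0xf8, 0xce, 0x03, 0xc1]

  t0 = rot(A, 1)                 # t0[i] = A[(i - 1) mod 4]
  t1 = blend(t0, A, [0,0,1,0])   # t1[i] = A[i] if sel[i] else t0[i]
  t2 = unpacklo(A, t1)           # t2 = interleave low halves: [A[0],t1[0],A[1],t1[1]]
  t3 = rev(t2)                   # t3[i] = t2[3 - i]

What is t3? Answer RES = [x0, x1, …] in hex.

RES = [ 0xf8  0xce  0xc1  0xf8 ]

→ t0 |c1|f8|ce|03|
→ t1 |c1|f8|03|03|
→ t2 |f8|c1|ce|f8|
→ t3 |f8|ce|c1|f8|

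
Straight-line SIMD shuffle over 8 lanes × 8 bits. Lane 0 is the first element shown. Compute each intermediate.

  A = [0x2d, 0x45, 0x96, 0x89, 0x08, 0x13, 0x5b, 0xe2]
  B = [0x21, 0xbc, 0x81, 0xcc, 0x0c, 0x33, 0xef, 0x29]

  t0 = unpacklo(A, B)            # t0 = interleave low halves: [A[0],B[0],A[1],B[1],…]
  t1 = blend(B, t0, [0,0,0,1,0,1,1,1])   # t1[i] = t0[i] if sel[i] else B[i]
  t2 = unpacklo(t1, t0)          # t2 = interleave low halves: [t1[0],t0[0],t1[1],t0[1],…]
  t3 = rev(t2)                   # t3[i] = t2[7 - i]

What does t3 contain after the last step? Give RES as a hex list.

  t0: 2d 21 45 bc 96 81 89 cc
  t1: 21 bc 81 bc 0c 81 89 cc
  t2: 21 2d bc 21 81 45 bc bc
  t3: bc bc 45 81 21 bc 2d 21

RES = [ 0xbc  0xbc  0x45  0x81  0x21  0xbc  0x2d  0x21 ]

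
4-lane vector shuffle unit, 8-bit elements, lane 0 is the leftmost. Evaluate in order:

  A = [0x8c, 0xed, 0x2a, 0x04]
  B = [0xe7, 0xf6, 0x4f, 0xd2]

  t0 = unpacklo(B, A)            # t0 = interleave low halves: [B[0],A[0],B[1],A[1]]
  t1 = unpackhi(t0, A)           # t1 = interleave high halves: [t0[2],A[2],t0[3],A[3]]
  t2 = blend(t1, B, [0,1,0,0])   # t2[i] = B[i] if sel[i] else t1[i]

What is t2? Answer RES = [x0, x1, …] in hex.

t0 = [0xe7, 0x8c, 0xf6, 0xed]
t1 = [0xf6, 0x2a, 0xed, 0x04]
t2 = [0xf6, 0xf6, 0xed, 0x04]

RES = [0xf6, 0xf6, 0xed, 0x04]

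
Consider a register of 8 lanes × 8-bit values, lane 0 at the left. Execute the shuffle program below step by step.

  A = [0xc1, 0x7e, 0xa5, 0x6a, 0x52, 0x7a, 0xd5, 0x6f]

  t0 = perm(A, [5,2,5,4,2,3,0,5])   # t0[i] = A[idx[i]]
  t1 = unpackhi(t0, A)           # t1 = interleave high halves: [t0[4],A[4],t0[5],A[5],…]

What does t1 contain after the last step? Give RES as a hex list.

RES = [0xa5, 0x52, 0x6a, 0x7a, 0xc1, 0xd5, 0x7a, 0x6f]

t0 = [0x7a, 0xa5, 0x7a, 0x52, 0xa5, 0x6a, 0xc1, 0x7a]
t1 = [0xa5, 0x52, 0x6a, 0x7a, 0xc1, 0xd5, 0x7a, 0x6f]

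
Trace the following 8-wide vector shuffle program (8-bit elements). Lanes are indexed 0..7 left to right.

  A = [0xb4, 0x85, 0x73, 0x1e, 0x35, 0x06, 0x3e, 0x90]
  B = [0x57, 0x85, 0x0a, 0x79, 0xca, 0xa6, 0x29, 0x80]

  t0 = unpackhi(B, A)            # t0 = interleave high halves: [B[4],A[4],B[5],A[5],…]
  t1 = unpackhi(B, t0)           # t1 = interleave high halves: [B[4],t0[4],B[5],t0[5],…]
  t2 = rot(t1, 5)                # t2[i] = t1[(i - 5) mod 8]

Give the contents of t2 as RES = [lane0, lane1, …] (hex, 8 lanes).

RES = [0x3e, 0x29, 0x80, 0x80, 0x90, 0xca, 0x29, 0xa6]

→ t0 |ca|35|a6|06|29|3e|80|90|
→ t1 |ca|29|a6|3e|29|80|80|90|
→ t2 |3e|29|80|80|90|ca|29|a6|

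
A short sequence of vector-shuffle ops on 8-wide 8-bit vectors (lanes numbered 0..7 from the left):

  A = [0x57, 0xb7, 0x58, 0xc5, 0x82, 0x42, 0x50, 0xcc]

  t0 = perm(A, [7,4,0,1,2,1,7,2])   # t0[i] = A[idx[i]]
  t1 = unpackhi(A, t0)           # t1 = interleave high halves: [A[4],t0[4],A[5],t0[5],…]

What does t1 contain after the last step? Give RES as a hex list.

RES = [0x82, 0x58, 0x42, 0xb7, 0x50, 0xcc, 0xcc, 0x58]

→ t0 |cc|82|57|b7|58|b7|cc|58|
→ t1 |82|58|42|b7|50|cc|cc|58|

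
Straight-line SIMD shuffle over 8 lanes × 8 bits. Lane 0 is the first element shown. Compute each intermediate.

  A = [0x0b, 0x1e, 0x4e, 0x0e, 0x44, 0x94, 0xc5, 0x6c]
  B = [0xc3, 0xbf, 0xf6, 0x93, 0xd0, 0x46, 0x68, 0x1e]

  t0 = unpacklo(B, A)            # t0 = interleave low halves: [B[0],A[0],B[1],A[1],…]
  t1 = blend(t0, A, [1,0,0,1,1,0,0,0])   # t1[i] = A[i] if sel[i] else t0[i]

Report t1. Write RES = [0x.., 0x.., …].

RES = [ 0x0b  0x0b  0xbf  0x0e  0x44  0x4e  0x93  0x0e ]

  t0: c3 0b bf 1e f6 4e 93 0e
  t1: 0b 0b bf 0e 44 4e 93 0e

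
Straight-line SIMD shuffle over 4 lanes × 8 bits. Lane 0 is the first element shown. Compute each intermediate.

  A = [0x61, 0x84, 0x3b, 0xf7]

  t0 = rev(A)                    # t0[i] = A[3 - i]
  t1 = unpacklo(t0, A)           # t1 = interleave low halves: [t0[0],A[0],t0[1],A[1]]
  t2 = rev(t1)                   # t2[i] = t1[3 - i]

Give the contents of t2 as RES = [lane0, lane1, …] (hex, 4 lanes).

→ t0 |f7|3b|84|61|
→ t1 |f7|61|3b|84|
→ t2 |84|3b|61|f7|

RES = [ 0x84  0x3b  0x61  0xf7 ]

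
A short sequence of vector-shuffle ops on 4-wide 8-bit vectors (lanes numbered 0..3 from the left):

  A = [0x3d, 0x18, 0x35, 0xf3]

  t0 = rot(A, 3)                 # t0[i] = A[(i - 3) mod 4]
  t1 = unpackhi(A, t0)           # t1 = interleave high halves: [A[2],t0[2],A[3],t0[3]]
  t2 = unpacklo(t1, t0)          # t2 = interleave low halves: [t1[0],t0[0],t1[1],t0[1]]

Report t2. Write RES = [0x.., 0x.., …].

RES = [0x35, 0x18, 0xf3, 0x35]

→ t0 |18|35|f3|3d|
→ t1 |35|f3|f3|3d|
→ t2 |35|18|f3|35|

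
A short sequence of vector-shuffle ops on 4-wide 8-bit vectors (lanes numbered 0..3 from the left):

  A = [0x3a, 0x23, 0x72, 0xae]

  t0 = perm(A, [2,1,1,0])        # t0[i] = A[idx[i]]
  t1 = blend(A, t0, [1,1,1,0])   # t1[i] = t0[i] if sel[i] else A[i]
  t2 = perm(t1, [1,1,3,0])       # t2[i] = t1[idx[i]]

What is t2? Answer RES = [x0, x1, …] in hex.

t0 = [0x72, 0x23, 0x23, 0x3a]
t1 = [0x72, 0x23, 0x23, 0xae]
t2 = [0x23, 0x23, 0xae, 0x72]

RES = [ 0x23  0x23  0xae  0x72 ]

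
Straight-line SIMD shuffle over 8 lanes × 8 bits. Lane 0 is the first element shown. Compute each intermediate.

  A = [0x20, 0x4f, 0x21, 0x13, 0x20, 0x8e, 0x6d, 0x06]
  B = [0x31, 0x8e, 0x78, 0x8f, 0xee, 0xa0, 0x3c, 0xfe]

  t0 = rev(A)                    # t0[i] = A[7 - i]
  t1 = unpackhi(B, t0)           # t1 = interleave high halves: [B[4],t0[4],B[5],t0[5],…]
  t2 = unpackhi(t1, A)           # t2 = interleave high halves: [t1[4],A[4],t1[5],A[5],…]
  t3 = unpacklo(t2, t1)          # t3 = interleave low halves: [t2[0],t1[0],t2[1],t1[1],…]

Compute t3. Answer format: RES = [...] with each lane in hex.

→ t0 |06|6d|8e|20|13|21|4f|20|
→ t1 |ee|13|a0|21|3c|4f|fe|20|
→ t2 |3c|20|4f|8e|fe|6d|20|06|
→ t3 |3c|ee|20|13|4f|a0|8e|21|

RES = [ 0x3c  0xee  0x20  0x13  0x4f  0xa0  0x8e  0x21 ]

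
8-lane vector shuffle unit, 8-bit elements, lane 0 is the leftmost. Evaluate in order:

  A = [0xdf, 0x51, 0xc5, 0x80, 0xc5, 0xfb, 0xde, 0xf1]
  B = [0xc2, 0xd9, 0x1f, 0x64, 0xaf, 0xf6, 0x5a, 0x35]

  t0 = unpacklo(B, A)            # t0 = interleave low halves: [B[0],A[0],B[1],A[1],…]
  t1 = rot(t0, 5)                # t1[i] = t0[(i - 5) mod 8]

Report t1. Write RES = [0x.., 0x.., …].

RES = [ 0x51  0x1f  0xc5  0x64  0x80  0xc2  0xdf  0xd9 ]

t0 = [0xc2, 0xdf, 0xd9, 0x51, 0x1f, 0xc5, 0x64, 0x80]
t1 = [0x51, 0x1f, 0xc5, 0x64, 0x80, 0xc2, 0xdf, 0xd9]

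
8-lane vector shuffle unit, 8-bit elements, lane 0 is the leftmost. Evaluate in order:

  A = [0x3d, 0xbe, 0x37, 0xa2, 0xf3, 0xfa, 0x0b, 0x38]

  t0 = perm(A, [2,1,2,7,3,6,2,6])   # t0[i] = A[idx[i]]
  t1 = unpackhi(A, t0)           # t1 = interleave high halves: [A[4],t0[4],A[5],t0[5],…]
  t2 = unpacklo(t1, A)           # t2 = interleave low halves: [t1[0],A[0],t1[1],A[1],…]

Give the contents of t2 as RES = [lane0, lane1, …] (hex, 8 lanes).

RES = [ 0xf3  0x3d  0xa2  0xbe  0xfa  0x37  0x0b  0xa2 ]

→ t0 |37|be|37|38|a2|0b|37|0b|
→ t1 |f3|a2|fa|0b|0b|37|38|0b|
→ t2 |f3|3d|a2|be|fa|37|0b|a2|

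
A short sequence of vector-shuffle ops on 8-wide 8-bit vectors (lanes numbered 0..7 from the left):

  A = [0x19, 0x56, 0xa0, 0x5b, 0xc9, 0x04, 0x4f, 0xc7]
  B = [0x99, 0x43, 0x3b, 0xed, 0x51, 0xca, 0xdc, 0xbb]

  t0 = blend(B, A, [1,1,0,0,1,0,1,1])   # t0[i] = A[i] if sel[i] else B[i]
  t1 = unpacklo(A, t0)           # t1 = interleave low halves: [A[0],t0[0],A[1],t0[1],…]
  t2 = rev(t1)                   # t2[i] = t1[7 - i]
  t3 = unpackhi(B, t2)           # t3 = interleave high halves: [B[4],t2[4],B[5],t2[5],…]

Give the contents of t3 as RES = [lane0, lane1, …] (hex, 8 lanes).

  t0: 19 56 3b ed c9 ca 4f c7
  t1: 19 19 56 56 a0 3b 5b ed
  t2: ed 5b 3b a0 56 56 19 19
  t3: 51 56 ca 56 dc 19 bb 19

RES = [ 0x51  0x56  0xca  0x56  0xdc  0x19  0xbb  0x19 ]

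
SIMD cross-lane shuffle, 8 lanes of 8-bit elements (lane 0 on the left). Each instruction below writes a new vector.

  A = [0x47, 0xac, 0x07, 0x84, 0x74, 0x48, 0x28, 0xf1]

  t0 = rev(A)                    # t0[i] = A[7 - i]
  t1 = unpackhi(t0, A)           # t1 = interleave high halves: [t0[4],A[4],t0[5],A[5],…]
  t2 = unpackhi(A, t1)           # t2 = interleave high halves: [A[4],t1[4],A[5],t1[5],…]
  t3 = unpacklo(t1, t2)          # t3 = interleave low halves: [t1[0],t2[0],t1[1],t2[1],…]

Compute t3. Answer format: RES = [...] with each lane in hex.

  t0: f1 28 48 74 84 07 ac 47
  t1: 84 74 07 48 ac 28 47 f1
  t2: 74 ac 48 28 28 47 f1 f1
  t3: 84 74 74 ac 07 48 48 28

RES = [ 0x84  0x74  0x74  0xac  0x07  0x48  0x48  0x28 ]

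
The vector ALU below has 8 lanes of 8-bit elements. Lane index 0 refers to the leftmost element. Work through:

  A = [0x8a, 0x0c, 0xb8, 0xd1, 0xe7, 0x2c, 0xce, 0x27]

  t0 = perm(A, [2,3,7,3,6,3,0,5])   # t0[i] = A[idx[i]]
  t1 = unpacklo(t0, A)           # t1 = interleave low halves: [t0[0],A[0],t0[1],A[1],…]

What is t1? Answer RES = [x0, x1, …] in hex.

t0 = [0xb8, 0xd1, 0x27, 0xd1, 0xce, 0xd1, 0x8a, 0x2c]
t1 = [0xb8, 0x8a, 0xd1, 0x0c, 0x27, 0xb8, 0xd1, 0xd1]

RES = [ 0xb8  0x8a  0xd1  0x0c  0x27  0xb8  0xd1  0xd1 ]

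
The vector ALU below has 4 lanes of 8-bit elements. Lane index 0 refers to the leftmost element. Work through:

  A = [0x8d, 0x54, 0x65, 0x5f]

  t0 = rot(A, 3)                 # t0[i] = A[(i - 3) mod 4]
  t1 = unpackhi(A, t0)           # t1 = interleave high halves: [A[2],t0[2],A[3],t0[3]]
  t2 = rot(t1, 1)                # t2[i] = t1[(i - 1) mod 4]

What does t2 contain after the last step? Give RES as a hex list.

→ t0 |54|65|5f|8d|
→ t1 |65|5f|5f|8d|
→ t2 |8d|65|5f|5f|

RES = [0x8d, 0x65, 0x5f, 0x5f]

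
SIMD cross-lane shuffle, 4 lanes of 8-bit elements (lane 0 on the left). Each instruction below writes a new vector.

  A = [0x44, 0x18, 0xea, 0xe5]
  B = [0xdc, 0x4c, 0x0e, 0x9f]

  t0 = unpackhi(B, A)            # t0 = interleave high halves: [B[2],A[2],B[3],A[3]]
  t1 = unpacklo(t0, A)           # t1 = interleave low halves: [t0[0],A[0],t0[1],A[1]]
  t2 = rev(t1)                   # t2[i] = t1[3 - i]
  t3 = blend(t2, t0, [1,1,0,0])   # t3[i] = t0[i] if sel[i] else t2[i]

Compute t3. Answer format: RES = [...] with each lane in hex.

RES = [0x0e, 0xea, 0x44, 0x0e]

→ t0 |0e|ea|9f|e5|
→ t1 |0e|44|ea|18|
→ t2 |18|ea|44|0e|
→ t3 |0e|ea|44|0e|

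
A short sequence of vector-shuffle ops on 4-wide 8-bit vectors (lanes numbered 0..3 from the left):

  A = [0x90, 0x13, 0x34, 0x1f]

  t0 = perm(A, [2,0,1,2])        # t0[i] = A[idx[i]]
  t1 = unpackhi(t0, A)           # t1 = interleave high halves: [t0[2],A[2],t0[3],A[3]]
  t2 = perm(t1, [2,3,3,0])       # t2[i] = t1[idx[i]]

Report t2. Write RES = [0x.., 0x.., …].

→ t0 |34|90|13|34|
→ t1 |13|34|34|1f|
→ t2 |34|1f|1f|13|

RES = [0x34, 0x1f, 0x1f, 0x13]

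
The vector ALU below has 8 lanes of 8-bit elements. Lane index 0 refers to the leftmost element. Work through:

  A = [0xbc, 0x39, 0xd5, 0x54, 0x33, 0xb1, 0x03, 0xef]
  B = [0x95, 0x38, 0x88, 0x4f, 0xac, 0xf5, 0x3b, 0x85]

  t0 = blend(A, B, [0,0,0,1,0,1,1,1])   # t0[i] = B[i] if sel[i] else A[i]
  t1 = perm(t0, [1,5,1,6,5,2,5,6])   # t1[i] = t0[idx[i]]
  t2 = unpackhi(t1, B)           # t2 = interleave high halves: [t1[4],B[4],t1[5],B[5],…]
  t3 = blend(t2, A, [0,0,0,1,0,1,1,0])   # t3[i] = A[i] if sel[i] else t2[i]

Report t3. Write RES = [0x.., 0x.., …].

  t0: bc 39 d5 4f 33 f5 3b 85
  t1: 39 f5 39 3b f5 d5 f5 3b
  t2: f5 ac d5 f5 f5 3b 3b 85
  t3: f5 ac d5 54 f5 b1 03 85

RES = [ 0xf5  0xac  0xd5  0x54  0xf5  0xb1  0x03  0x85 ]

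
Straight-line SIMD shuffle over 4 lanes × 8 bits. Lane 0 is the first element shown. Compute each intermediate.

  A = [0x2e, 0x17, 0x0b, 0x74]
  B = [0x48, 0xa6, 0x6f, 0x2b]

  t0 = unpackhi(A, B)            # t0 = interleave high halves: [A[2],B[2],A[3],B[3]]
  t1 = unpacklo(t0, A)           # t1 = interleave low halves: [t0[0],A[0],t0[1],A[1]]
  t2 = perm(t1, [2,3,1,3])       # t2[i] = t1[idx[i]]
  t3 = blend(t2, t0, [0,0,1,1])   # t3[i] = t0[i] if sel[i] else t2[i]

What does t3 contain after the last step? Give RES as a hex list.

  t0: 0b 6f 74 2b
  t1: 0b 2e 6f 17
  t2: 6f 17 2e 17
  t3: 6f 17 74 2b

RES = [ 0x6f  0x17  0x74  0x2b ]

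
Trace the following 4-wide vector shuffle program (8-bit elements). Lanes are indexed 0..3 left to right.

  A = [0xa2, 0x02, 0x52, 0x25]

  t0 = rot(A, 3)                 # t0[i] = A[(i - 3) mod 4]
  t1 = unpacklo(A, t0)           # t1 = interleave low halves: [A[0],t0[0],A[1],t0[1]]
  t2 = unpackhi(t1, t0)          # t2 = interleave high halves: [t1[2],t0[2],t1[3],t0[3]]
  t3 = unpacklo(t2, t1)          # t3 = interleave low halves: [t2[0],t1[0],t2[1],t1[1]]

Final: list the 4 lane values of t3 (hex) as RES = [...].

→ t0 |02|52|25|a2|
→ t1 |a2|02|02|52|
→ t2 |02|25|52|a2|
→ t3 |02|a2|25|02|

RES = [ 0x02  0xa2  0x25  0x02 ]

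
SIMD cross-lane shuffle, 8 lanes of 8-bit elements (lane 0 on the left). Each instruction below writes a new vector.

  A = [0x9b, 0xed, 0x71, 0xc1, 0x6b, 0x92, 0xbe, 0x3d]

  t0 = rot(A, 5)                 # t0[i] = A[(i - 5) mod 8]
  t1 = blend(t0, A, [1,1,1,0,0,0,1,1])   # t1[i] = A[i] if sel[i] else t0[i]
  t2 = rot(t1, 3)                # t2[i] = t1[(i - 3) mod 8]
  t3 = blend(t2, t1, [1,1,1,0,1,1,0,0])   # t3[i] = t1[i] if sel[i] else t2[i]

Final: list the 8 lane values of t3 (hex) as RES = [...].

→ t0 |c1|6b|92|be|3d|9b|ed|71|
→ t1 |9b|ed|71|be|3d|9b|be|3d|
→ t2 |9b|be|3d|9b|ed|71|be|3d|
→ t3 |9b|ed|71|9b|3d|9b|be|3d|

RES = [0x9b, 0xed, 0x71, 0x9b, 0x3d, 0x9b, 0xbe, 0x3d]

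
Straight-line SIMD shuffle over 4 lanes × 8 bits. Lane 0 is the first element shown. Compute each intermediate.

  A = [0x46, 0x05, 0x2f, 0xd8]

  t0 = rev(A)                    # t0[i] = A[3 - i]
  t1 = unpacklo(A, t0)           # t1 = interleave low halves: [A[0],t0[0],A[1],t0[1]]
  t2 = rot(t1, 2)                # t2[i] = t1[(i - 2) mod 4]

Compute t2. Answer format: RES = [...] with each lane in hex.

RES = [ 0x05  0x2f  0x46  0xd8 ]

  t0: d8 2f 05 46
  t1: 46 d8 05 2f
  t2: 05 2f 46 d8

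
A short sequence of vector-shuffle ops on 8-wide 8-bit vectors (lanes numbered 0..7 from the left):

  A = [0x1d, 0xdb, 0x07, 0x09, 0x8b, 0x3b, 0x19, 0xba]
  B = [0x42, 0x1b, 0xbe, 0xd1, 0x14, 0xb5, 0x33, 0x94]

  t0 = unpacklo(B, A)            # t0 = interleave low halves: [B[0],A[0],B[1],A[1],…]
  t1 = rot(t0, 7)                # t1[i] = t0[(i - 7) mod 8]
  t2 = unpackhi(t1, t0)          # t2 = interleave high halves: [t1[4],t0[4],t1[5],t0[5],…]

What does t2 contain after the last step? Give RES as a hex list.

  t0: 42 1d 1b db be 07 d1 09
  t1: 1d 1b db be 07 d1 09 42
  t2: 07 be d1 07 09 d1 42 09

RES = [0x07, 0xbe, 0xd1, 0x07, 0x09, 0xd1, 0x42, 0x09]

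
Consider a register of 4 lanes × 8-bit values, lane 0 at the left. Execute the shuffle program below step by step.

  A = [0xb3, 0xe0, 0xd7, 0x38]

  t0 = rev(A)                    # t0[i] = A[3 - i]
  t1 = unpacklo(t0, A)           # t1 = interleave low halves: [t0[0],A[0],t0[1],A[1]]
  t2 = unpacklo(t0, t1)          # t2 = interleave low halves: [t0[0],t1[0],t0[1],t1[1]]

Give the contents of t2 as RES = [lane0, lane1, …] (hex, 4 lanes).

  t0: 38 d7 e0 b3
  t1: 38 b3 d7 e0
  t2: 38 38 d7 b3

RES = [ 0x38  0x38  0xd7  0xb3 ]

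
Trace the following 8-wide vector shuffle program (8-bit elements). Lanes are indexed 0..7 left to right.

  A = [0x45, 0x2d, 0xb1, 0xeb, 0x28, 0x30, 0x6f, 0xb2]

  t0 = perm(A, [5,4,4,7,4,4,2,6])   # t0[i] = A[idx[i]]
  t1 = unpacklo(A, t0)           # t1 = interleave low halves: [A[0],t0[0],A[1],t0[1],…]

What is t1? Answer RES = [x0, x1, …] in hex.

RES = [0x45, 0x30, 0x2d, 0x28, 0xb1, 0x28, 0xeb, 0xb2]

  t0: 30 28 28 b2 28 28 b1 6f
  t1: 45 30 2d 28 b1 28 eb b2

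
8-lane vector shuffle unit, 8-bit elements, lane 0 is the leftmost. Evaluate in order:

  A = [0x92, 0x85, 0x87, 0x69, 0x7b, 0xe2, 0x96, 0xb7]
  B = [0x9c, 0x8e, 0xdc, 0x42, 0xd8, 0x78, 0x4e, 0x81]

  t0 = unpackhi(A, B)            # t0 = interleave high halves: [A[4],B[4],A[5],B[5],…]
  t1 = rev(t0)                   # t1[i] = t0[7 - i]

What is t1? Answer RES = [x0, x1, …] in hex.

t0 = [0x7b, 0xd8, 0xe2, 0x78, 0x96, 0x4e, 0xb7, 0x81]
t1 = [0x81, 0xb7, 0x4e, 0x96, 0x78, 0xe2, 0xd8, 0x7b]

RES = [ 0x81  0xb7  0x4e  0x96  0x78  0xe2  0xd8  0x7b ]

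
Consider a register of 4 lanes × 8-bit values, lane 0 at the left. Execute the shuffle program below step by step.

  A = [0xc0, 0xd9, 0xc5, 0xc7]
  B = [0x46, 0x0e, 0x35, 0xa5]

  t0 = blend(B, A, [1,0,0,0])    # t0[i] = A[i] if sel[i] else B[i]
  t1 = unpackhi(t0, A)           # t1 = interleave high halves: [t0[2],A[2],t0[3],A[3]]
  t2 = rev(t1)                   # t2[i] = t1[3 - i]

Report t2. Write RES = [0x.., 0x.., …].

  t0: c0 0e 35 a5
  t1: 35 c5 a5 c7
  t2: c7 a5 c5 35

RES = [ 0xc7  0xa5  0xc5  0x35 ]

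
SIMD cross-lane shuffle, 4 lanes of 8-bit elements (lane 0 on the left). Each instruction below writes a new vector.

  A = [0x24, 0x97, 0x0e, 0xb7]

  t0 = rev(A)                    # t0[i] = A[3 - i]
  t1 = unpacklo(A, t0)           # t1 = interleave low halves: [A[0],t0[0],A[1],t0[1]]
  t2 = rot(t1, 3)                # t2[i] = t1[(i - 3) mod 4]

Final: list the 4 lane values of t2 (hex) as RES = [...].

RES = [0xb7, 0x97, 0x0e, 0x24]

t0 = [0xb7, 0x0e, 0x97, 0x24]
t1 = [0x24, 0xb7, 0x97, 0x0e]
t2 = [0xb7, 0x97, 0x0e, 0x24]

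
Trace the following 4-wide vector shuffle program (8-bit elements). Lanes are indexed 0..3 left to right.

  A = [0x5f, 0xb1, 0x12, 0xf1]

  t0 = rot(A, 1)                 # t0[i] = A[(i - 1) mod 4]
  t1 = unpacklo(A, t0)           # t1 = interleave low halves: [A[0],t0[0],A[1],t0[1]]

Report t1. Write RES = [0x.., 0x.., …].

  t0: f1 5f b1 12
  t1: 5f f1 b1 5f

RES = [ 0x5f  0xf1  0xb1  0x5f ]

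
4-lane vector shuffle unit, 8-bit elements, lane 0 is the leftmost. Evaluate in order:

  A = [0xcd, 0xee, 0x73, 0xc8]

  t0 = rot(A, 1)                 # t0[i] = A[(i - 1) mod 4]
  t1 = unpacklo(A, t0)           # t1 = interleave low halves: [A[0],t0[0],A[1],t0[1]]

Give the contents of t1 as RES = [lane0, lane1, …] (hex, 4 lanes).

t0 = [0xc8, 0xcd, 0xee, 0x73]
t1 = [0xcd, 0xc8, 0xee, 0xcd]

RES = [ 0xcd  0xc8  0xee  0xcd ]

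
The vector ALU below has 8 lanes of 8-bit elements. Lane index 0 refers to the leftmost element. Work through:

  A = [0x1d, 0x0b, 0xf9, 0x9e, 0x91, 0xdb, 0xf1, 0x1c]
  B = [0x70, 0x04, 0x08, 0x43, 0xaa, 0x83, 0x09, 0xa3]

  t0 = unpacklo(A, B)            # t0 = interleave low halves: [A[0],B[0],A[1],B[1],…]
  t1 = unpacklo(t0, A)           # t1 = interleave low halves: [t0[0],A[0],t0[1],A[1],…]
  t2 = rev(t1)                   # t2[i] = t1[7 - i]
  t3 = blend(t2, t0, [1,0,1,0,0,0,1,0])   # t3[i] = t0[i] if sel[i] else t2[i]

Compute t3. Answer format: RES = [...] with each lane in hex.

RES = [ 0x1d  0x04  0x0b  0x0b  0x0b  0x70  0x9e  0x1d ]

  t0: 1d 70 0b 04 f9 08 9e 43
  t1: 1d 1d 70 0b 0b f9 04 9e
  t2: 9e 04 f9 0b 0b 70 1d 1d
  t3: 1d 04 0b 0b 0b 70 9e 1d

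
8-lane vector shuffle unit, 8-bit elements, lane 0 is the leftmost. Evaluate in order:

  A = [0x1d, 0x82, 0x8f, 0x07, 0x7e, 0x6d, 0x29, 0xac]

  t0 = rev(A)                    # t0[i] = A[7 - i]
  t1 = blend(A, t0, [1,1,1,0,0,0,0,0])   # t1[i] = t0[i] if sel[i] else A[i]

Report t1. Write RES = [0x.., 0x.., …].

  t0: ac 29 6d 7e 07 8f 82 1d
  t1: ac 29 6d 07 7e 6d 29 ac

RES = [0xac, 0x29, 0x6d, 0x07, 0x7e, 0x6d, 0x29, 0xac]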